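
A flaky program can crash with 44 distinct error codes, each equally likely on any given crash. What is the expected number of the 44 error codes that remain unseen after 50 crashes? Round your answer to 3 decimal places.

For each error code, P(unseen after 50) = (43/44)^50 = 0.3168.
By linearity of expectation, E[unseen] = 44·(43/44)^50 = 13.9393.

13.939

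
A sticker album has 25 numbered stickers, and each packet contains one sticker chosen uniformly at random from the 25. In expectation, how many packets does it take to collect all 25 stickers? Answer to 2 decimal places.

The wait to go from k to k+1 distinct stickers is geometric with mean 25/(25-k).
E[T] = 25/25 + 25/24 + 25/23 + ... + 25/2 + 25/1 = 25·H_{25}.
H_{25} = 3.816, so E[T] = 95.399.

95.40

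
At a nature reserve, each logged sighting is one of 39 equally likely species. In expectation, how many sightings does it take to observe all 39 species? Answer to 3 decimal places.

165.888

Split into phases: going from k distinct to k+1 distinct takes on average 39/(39-k) sightings.
E[T] = 39/39 + 39/38 + 39/37 + ... + 39/2 + 39/1 = 39·H_{39}.
H_{39} = 4.2535, so E[T] = 165.8882.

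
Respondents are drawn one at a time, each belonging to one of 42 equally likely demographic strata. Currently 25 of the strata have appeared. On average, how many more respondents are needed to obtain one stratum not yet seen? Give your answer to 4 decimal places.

Each respondent yields a new stratum with probability (42-25)/42 = 17/42, so the wait is geometric with mean 42/17.
E = 42/17 = 2.47059.

2.4706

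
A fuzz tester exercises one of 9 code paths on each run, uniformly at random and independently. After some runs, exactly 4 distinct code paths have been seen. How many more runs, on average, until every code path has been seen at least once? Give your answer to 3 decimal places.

With k distinct code paths already seen, the next new one takes an expected 9/(9-k) runs.
Sum over k = 4,...,8: E = 9/5 + 9/4 + 9/3 + 9/2 + 9/1 = 20.5500.

20.550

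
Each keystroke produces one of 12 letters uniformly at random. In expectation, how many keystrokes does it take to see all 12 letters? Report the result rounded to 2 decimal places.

37.24

The wait to go from k to k+1 distinct letters is geometric with mean 12/(12-k).
E[T] = 12/12 + 12/11 + 12/10 + ... + 12/2 + 12/1 = 12·H_{12}.
H_{12} = 3.103, so E[T] = 37.239.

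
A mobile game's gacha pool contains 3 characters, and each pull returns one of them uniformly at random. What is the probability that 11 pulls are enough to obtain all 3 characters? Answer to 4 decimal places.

Let A_i be the event that character i is missing after 11 pulls. By inclusion–exclusion on the A_i,
P(all seen) = Σ_{j=0}^{3} (-1)^j C(3,j)((3-j)/3)^11
= 1.00000 - 0.03468 + 0.00002 - 0.00000
= 0.96533.

0.9653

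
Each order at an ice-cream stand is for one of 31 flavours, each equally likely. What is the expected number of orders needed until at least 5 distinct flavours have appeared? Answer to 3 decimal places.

Going from k to k+1 distinct takes a geometric number of orders with mean 31/(31-k).
Sum over k = 0,...,4: E = 31/31 + 31/30 + 31/29 + 31/28 + 31/27 = 5.3576.

5.358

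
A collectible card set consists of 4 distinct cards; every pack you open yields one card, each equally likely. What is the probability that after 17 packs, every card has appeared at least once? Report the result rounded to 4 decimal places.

Let A_i be the event that card i is missing after 17 packs. By inclusion–exclusion on the A_i,
P(all seen) = Σ_{j=0}^{4} (-1)^j C(4,j)((4-j)/4)^17
= 1.00000 - 0.03007 + 0.00005 - 0.00000 + 0.00000
= 0.96998.

0.9700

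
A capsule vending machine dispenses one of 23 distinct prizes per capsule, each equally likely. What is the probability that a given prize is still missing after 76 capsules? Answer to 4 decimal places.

0.0341

Each capsule misses the fixed prize with probability (23-1)/23 = 22/23, independently.
P(still missing after 76) = (22/23)^76 = 0.03410.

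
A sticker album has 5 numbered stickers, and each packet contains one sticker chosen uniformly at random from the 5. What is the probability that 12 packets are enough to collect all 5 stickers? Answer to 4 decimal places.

0.6780

Let A_i be the event that sticker i is missing after 12 packets. By inclusion–exclusion on the A_i,
P(all seen) = Σ_{j=0}^{5} (-1)^j C(5,j)((5-j)/5)^12
= 1.00000 - 0.34360 + 0.02177 - 0.00017 + 0.00000 - 0.00000
= 0.67800.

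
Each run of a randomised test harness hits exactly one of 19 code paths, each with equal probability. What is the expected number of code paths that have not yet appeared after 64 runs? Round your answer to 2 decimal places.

0.60

For each code path, P(unseen after 64) = (18/19)^64 = 0.031.
By linearity of expectation, E[unseen] = 19·(18/19)^64 = 0.597.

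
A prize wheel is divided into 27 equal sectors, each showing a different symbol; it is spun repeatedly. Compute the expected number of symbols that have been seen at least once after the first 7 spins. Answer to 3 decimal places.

6.268

For each symbol, P(seen in 7 spins) = 1 - (26/27)^7 = 0.2322.
By linearity of expectation, E[distinct seen] = 27·(1 - (26/27)^7) = 6.2685.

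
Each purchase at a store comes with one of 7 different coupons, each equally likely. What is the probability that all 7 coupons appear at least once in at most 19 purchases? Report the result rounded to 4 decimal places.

Let A_i be the event that coupon i is missing after 19 purchases. By inclusion–exclusion on the A_i,
P(all seen) = Σ_{j=0}^{7} (-1)^j C(7,j)((7-j)/7)^19
= 1.00000 - 0.37420 + 0.03514 - 0.00084 + 0.00000 - 0.00000 + 0.00000 - 0.00000
= 0.66009.

0.6601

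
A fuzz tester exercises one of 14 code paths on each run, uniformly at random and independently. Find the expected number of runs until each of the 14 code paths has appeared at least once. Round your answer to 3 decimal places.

The wait to go from k to k+1 distinct code paths is geometric with mean 14/(14-k).
E[T] = 14/14 + 14/13 + 14/12 + ... + 14/2 + 14/1 = 14·H_{14}.
H_{14} = 3.2516, so E[T] = 45.5219.

45.522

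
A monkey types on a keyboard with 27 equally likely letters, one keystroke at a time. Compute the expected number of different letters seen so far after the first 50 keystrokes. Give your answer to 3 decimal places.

22.909

For each letter, P(seen in 50 keystrokes) = 1 - (26/27)^50 = 0.8485.
By linearity of expectation, E[distinct seen] = 27·(1 - (26/27)^50) = 22.9089.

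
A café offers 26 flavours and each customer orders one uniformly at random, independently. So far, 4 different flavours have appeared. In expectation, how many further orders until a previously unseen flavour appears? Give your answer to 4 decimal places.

1.1818

Each order yields a new flavour with probability (26-4)/26 = 22/26, so the wait is geometric with mean 26/22.
E = 26/22 = 1.18182.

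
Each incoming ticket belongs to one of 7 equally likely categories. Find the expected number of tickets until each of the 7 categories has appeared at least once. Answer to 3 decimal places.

18.150

Split into phases: going from k distinct to k+1 distinct takes on average 7/(7-k) tickets.
E[T] = 7/7 + 7/6 + 7/5 + ... + 7/2 + 7/1 = 7·H_{7}.
H_{7} = 2.5929, so E[T] = 18.1500.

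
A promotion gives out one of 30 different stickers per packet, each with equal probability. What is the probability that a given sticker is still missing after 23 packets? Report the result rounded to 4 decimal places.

0.4585

On each packet the fixed sticker fails to appear with probability 29/30.
P(still missing after 23) = (29/30)^23 = 0.45853.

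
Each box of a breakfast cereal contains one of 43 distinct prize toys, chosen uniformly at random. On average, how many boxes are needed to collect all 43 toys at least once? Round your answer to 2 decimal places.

187.05

The wait to go from k to k+1 distinct toys is geometric with mean 43/(43-k).
E[T] = 43/43 + 43/42 + 43/41 + ... + 43/2 + 43/1 = 43·H_{43}.
H_{43} = 4.350, so E[T] = 187.050.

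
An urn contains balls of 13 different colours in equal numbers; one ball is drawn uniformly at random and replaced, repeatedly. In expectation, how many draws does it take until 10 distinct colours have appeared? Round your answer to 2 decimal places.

Going from k to k+1 distinct takes a geometric number of draws with mean 13/(13-k).
Sum over k = 0,...,9: E = 13/13 + 13/12 + 13/11 + ... + 13/5 + 13/4 = 17.508.

17.51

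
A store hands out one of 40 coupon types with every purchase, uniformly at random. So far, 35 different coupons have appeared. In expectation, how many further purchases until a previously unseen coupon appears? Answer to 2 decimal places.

Each purchase yields a new coupon with probability (40-35)/40 = 5/40, so the wait is geometric with mean 40/5.
E = 40/5 = 8.000.

8.00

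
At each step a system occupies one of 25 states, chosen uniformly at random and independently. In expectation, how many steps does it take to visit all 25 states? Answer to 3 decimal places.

95.399

Split into phases: going from k distinct to k+1 distinct takes on average 25/(25-k) steps.
E[T] = 25/25 + 25/24 + 25/23 + ... + 25/2 + 25/1 = 25·H_{25}.
H_{25} = 3.8160, so E[T] = 95.3990.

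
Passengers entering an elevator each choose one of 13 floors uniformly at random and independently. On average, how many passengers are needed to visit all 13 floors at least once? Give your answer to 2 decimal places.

The wait to go from k to k+1 distinct floors is geometric with mean 13/(13-k).
E[T] = 13/13 + 13/12 + 13/11 + ... + 13/2 + 13/1 = 13·H_{13}.
H_{13} = 3.180, so E[T] = 41.342.

41.34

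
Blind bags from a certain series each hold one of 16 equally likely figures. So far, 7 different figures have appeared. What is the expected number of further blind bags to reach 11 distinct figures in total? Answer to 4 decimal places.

8.7302

From k distinct to k+1 distinct takes on average 16/(16-k) blind bags.
Sum over k = 7,...,10: E = 16/9 + 16/8 + 16/7 + 16/6 = 8.73016.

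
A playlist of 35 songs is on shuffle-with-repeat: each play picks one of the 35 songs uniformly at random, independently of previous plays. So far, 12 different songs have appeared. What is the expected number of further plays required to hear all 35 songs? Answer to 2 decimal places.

From k distinct to k+1 distinct takes on average 35/(35-k) plays.
Sum over k = 12,...,34: E = 35/23 + 35/22 + 35/21 + ... + 35/2 + 35/1 = 130.700.

130.70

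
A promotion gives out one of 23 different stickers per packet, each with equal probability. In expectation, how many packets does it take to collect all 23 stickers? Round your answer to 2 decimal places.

Split into phases: going from k distinct to k+1 distinct takes on average 23/(23-k) packets.
E[T] = 23/23 + 23/22 + 23/21 + ... + 23/2 + 23/1 = 23·H_{23}.
H_{23} = 3.734, so E[T] = 85.889.

85.89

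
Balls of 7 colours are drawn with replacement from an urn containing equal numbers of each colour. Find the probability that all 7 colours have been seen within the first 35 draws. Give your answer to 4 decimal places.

Let A_i be the event that colour i is missing after 35 draws. By inclusion–exclusion on the A_i,
P(all seen) = Σ_{j=0}^{7} (-1)^j C(7,j)((7-j)/7)^35
= 1.00000 - 0.03177 + 0.00016 - 0.00000 + 0.00000 - 0.00000 + 0.00000 - 0.00000
= 0.96840.

0.9684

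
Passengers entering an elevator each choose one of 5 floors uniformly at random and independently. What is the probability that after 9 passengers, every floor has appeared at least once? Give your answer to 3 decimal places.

By inclusion–exclusion over which floors are missing,
P(all seen) = Σ_{j=0}^{5} (-1)^j C(5,j)((5-j)/5)^9
= 1.0000 - 0.6711 + 0.1008 - 0.0026 + 0.0000 - 0.0000
= 0.4271.

0.427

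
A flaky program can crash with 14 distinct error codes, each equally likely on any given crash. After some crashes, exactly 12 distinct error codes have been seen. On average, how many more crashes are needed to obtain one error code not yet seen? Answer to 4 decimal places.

7.0000

Each crash yields a new error code with probability (14-12)/14 = 2/14, so the wait is geometric with mean 14/2.
E = 14/2 = 7.00000.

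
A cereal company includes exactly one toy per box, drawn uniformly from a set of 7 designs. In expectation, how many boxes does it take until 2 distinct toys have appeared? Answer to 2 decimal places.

2.17

With k distinct toys already seen, the next new one arrives after an expected 7/(7-k) boxes.
Sum over k = 0,...,1: E = 7/7 + 7/6 = 2.167.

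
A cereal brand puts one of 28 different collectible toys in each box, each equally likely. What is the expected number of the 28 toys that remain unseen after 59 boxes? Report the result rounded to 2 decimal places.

3.28

For each toy, P(unseen after 59) = (27/28)^59 = 0.117.
By linearity of expectation, E[unseen] = 28·(27/28)^59 = 3.276.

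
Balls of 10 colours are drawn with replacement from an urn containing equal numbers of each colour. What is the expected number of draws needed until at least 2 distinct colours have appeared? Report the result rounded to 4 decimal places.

Going from k to k+1 distinct takes a geometric number of draws with mean 10/(10-k).
Sum over k = 0,...,1: E = 10/10 + 10/9 = 2.11111.

2.1111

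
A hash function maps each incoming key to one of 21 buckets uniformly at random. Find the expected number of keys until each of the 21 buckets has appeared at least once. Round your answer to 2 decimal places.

Split into phases: going from k distinct to k+1 distinct takes on average 21/(21-k) keys.
E[T] = 21/21 + 21/20 + 21/19 + ... + 21/2 + 21/1 = 21·H_{21}.
H_{21} = 3.645, so E[T] = 76.553.

76.55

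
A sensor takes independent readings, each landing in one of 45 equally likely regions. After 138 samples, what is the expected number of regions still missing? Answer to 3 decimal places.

2.025

For each region, P(unseen after 138) = (44/45)^138 = 0.0450.
By linearity of expectation, E[unseen] = 45·(44/45)^138 = 2.0247.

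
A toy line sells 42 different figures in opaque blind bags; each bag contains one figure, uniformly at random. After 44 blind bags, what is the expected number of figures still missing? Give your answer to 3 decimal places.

14.547

For each figure, P(unseen after 44) = (41/42)^44 = 0.3464.
By linearity of expectation, E[unseen] = 42·(41/42)^44 = 14.5469.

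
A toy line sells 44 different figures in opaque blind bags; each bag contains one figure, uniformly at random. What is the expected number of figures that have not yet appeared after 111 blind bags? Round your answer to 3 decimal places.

3.429

For each figure, P(unseen after 111) = (43/44)^111 = 0.0779.
By linearity of expectation, E[unseen] = 44·(43/44)^111 = 3.4293.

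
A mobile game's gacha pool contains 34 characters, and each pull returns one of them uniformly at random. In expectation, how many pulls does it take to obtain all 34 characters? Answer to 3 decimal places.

140.019

After k distinct characters have appeared, the next pull gives a new one with probability (34-k)/34, so the expected wait for the (k+1)-th is 34/(34-k).
E[T] = 34/34 + 34/33 + 34/32 + ... + 34/2 + 34/1 = 34·H_{34}.
H_{34} = 4.1182, so E[T] = 140.0191.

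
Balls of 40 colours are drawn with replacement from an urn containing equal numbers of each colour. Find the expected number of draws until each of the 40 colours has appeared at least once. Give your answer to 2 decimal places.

Split into phases: going from k distinct to k+1 distinct takes on average 40/(40-k) draws.
E[T] = 40/40 + 40/39 + 40/38 + ... + 40/2 + 40/1 = 40·H_{40}.
H_{40} = 4.279, so E[T] = 171.142.

171.14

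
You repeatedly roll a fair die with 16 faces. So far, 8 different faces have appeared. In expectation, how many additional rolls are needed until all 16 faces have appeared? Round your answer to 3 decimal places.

43.486

The wait to go from k to k+1 distinct faces is geometric with mean 16/(16-k).
Sum over k = 8,...,15: E = 16/8 + 16/7 + 16/6 + ... + 16/2 + 16/1 = 43.4857.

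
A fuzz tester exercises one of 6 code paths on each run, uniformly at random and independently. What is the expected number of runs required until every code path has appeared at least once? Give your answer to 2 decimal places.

14.70

Split into phases: going from k distinct to k+1 distinct takes on average 6/(6-k) runs.
E[T] = 6/6 + 6/5 + 6/4 + 6/3 + 6/2 + 6/1 = 6·H_{6}.
H_{6} = 2.450, so E[T] = 14.700.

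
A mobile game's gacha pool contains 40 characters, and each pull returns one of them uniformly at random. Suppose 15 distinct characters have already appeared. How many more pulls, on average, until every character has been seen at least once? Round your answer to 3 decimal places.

152.638

From k distinct to k+1 distinct takes on average 40/(40-k) pulls.
Sum over k = 15,...,39: E = 40/25 + 40/24 + 40/23 + ... + 40/2 + 40/1 = 152.6383.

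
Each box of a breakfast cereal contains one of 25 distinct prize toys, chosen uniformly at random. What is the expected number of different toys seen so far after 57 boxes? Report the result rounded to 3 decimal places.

22.560

For each toy, P(seen in 57 boxes) = 1 - (24/25)^57 = 0.9024.
By linearity of expectation, E[distinct seen] = 25·(1 - (24/25)^57) = 22.5599.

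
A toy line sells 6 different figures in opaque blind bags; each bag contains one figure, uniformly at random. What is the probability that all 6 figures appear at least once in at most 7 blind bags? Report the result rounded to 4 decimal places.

By inclusion–exclusion over which figures are missing,
P(all seen) = Σ_{j=0}^{6} (-1)^j C(6,j)((6-j)/6)^7
= 1.00000 - 1.67449 + 0.87791 - 0.15625 + 0.00686 - 0.00002 + 0.00000
= 0.05401.

0.0540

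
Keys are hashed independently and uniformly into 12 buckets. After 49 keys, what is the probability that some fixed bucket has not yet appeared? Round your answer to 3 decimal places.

On each key the fixed bucket fails to appear with probability 11/12.
P(still missing after 49) = (11/12)^49 = 0.0141.

0.014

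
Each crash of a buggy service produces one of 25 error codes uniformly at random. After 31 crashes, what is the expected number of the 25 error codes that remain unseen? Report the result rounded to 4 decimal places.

For each error code, P(unseen after 31) = (24/25)^31 = 0.28210.
By linearity of expectation, E[unseen] = 25·(24/25)^31 = 7.05258.

7.0526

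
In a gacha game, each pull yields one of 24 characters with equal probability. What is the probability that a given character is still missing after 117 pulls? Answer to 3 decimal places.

0.007

Each pull misses the fixed character with probability (24-1)/24 = 23/24, independently.
P(still missing after 117) = (23/24)^117 = 0.0069.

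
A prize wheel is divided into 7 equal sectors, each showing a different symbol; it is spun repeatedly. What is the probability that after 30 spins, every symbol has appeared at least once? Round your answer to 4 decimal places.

0.9322

By inclusion–exclusion over which symbols are missing,
P(all seen) = Σ_{j=0}^{7} (-1)^j C(7,j)((7-j)/7)^30
= 1.00000 - 0.06866 + 0.00087 - 0.00000 + 0.00000 - 0.00000 + 0.00000 - 0.00000
= 0.93221.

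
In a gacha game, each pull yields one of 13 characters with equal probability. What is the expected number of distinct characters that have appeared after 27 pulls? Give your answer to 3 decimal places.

11.503

For each character, P(seen in 27 pulls) = 1 - (12/13)^27 = 0.8848.
By linearity of expectation, E[distinct seen] = 13·(1 - (12/13)^27) = 11.5025.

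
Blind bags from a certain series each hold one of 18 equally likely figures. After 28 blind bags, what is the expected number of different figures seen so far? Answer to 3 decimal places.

14.367

For each figure, P(seen in 28 blind bags) = 1 - (17/18)^28 = 0.7982.
By linearity of expectation, E[distinct seen] = 18·(1 - (17/18)^28) = 14.3674.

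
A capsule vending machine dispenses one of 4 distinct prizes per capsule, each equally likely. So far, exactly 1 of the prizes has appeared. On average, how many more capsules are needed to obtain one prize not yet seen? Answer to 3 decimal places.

Each capsule yields a new prize with probability (4-1)/4 = 3/4, so the wait is geometric with mean 4/3.
E = 4/3 = 1.3333.

1.333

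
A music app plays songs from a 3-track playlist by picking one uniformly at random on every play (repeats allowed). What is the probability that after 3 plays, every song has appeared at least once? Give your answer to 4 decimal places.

Let A_i be the event that song i is missing after 3 plays. By inclusion–exclusion on the A_i,
P(all seen) = Σ_{j=0}^{3} (-1)^j C(3,j)((3-j)/3)^3
= 1.00000 - 0.88889 + 0.11111 - 0.00000
= 0.22222.

0.2222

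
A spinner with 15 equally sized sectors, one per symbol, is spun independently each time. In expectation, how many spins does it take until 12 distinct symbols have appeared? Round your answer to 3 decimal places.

22.273

With k distinct symbols already seen, the next new one arrives after an expected 15/(15-k) spins.
Sum over k = 0,...,11: E = 15/15 + 15/14 + 15/13 + ... + 15/5 + 15/4 = 22.2734.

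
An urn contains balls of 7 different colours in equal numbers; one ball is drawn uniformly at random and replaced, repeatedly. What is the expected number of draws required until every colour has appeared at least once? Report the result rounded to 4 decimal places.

After k distinct colours have appeared, the next draw gives a new one with probability (7-k)/7, so the expected wait for the (k+1)-th is 7/(7-k).
E[T] = 7/7 + 7/6 + 7/5 + ... + 7/2 + 7/1 = 7·H_{7}.
H_{7} = 2.59286, so E[T] = 18.15000.

18.1500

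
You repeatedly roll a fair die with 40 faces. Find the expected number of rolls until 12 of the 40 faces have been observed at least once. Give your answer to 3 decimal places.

Going from k to k+1 distinct takes a geometric number of rolls with mean 40/(40-k).
Sum over k = 0,...,11: E = 40/40 + 40/39 + 40/38 + ... + 40/30 + 40/29 = 14.0549.

14.055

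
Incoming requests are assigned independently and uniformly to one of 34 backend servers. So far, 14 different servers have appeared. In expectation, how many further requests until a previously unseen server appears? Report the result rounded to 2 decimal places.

The number of requests until the next new server is geometric with success probability 20/34, so its mean is 34/20.
E = 34/20 = 1.700.

1.70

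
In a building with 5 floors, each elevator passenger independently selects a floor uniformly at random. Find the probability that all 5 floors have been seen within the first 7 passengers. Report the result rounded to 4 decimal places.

0.2150

By inclusion–exclusion over which floors are missing,
P(all seen) = Σ_{j=0}^{5} (-1)^j C(5,j)((5-j)/5)^7
= 1.00000 - 1.04858 + 0.27994 - 0.01638 + 0.00006 - 0.00000
= 0.21504.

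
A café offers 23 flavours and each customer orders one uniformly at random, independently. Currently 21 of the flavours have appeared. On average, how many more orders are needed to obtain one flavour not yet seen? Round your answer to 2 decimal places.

11.50

Each order yields a new flavour with probability (23-21)/23 = 2/23, so the wait is geometric with mean 23/2.
E = 23/2 = 11.500.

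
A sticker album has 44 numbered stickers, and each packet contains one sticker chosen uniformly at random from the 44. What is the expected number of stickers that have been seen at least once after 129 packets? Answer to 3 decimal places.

41.733

For each sticker, P(seen in 129 packets) = 1 - (43/44)^129 = 0.9485.
By linearity of expectation, E[distinct seen] = 44·(1 - (43/44)^129) = 41.7328.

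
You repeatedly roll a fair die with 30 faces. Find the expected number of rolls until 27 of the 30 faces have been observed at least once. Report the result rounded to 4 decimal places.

With k distinct faces already seen, the next new one arrives after an expected 30/(30-k) rolls.
Sum over k = 0,...,26: E = 30/30 + 30/29 + 30/28 + ... + 30/5 + 30/4 = 64.84961.

64.8496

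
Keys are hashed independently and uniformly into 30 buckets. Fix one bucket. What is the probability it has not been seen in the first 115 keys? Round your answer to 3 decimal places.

Each key misses the fixed bucket with probability (30-1)/30 = 29/30, independently.
P(still missing after 115) = (29/30)^115 = 0.0203.

0.020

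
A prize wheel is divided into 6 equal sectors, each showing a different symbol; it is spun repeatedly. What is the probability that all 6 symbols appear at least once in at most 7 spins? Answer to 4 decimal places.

Let A_i be the event that symbol i is missing after 7 spins. By inclusion–exclusion on the A_i,
P(all seen) = Σ_{j=0}^{6} (-1)^j C(6,j)((6-j)/6)^7
= 1.00000 - 1.67449 + 0.87791 - 0.15625 + 0.00686 - 0.00002 + 0.00000
= 0.05401.

0.0540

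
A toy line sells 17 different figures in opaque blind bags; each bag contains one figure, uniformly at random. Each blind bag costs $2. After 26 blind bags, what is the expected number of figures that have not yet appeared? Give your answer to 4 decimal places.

3.5148

For each figure, P(unseen after 26) = (16/17)^26 = 0.20675.
By linearity of expectation, E[unseen] = 17·(16/17)^26 = 3.51477.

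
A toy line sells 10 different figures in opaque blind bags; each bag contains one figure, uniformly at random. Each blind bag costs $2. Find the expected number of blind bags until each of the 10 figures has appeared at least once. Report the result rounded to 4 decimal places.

The wait to go from k to k+1 distinct figures is geometric with mean 10/(10-k).
E[T] = 10/10 + 10/9 + 10/8 + ... + 10/2 + 10/1 = 10·H_{10}.
H_{10} = 2.92897, so E[T] = 29.28968.

29.2897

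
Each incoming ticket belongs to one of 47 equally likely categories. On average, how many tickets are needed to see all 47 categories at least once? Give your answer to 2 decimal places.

208.58

Split into phases: going from k distinct to k+1 distinct takes on average 47/(47-k) tickets.
E[T] = 47/47 + 47/46 + 47/45 + ... + 47/2 + 47/1 = 47·H_{47}.
H_{47} = 4.438, so E[T] = 208.584.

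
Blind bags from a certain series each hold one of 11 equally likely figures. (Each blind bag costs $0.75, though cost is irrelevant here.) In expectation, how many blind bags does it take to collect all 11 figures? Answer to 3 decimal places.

After k distinct figures have appeared, the next blind bag gives a new one with probability (11-k)/11, so the expected wait for the (k+1)-th is 11/(11-k).
E[T] = 11/11 + 11/10 + 11/9 + ... + 11/2 + 11/1 = 11·H_{11}.
H_{11} = 3.0199, so E[T] = 33.2187.

33.219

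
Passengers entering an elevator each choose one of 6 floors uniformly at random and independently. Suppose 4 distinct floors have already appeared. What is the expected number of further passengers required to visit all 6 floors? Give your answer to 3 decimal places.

From k distinct to k+1 distinct takes on average 6/(6-k) passengers.
Sum over k = 4,...,5: E = 6/2 + 6/1 = 9.0000.

9.000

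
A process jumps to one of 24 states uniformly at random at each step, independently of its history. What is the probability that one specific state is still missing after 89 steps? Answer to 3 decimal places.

Each step misses the fixed state with probability (24-1)/24 = 23/24, independently.
P(still missing after 89) = (23/24)^89 = 0.0226.

0.023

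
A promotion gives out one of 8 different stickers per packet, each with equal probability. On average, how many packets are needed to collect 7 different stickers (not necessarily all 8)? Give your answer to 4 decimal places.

Going from k to k+1 distinct takes a geometric number of packets with mean 8/(8-k).
Sum over k = 0,...,6: E = 8/8 + 8/7 + 8/6 + ... + 8/3 + 8/2 = 13.74286.

13.7429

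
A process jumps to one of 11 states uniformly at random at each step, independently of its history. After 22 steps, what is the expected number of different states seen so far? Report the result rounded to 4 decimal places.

For each state, P(seen in 22 steps) = 1 - (10/11)^22 = 0.87715.
By linearity of expectation, E[distinct seen] = 11·(1 - (10/11)^22) = 9.64869.

9.6487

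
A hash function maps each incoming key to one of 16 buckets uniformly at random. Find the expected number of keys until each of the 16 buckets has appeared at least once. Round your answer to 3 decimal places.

54.092

The wait to go from k to k+1 distinct buckets is geometric with mean 16/(16-k).
E[T] = 16/16 + 16/15 + 16/14 + ... + 16/2 + 16/1 = 16·H_{16}.
H_{16} = 3.3807, so E[T] = 54.0917.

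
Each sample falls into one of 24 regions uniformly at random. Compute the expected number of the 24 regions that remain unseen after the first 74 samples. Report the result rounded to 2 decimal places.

For each region, P(unseen after 74) = (23/24)^74 = 0.043.
By linearity of expectation, E[unseen] = 24·(23/24)^74 = 1.029.

1.03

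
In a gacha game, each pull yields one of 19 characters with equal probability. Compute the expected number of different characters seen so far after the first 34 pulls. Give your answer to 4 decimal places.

For each character, P(seen in 34 pulls) = 1 - (18/19)^34 = 0.84091.
By linearity of expectation, E[distinct seen] = 19·(1 - (18/19)^34) = 15.97729.

15.9773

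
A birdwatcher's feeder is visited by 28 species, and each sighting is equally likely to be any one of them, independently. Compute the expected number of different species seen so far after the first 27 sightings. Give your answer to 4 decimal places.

17.5115

For each species, P(seen in 27 sightings) = 1 - (27/28)^27 = 0.62541.
By linearity of expectation, E[distinct seen] = 28·(1 - (27/28)^27) = 17.51151.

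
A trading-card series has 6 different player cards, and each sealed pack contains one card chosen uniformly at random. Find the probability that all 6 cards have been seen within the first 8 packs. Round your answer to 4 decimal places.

By inclusion–exclusion over which cards are missing,
P(all seen) = Σ_{j=0}^{6} (-1)^j C(6,j)((6-j)/6)^8
= 1.00000 - 1.39541 + 0.58528 - 0.07813 + 0.00229 - 0.00000 + 0.00000
= 0.11403.

0.1140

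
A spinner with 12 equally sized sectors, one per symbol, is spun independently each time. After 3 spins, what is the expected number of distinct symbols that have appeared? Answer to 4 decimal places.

For each symbol, P(seen in 3 spins) = 1 - (11/12)^3 = 0.22975.
By linearity of expectation, E[distinct seen] = 12·(1 - (11/12)^3) = 2.75694.

2.7569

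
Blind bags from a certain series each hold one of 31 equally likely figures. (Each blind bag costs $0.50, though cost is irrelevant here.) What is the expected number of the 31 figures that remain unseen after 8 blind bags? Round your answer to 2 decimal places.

For each figure, P(unseen after 8) = (30/31)^8 = 0.769.
By linearity of expectation, E[unseen] = 31·(30/31)^8 = 23.847.

23.85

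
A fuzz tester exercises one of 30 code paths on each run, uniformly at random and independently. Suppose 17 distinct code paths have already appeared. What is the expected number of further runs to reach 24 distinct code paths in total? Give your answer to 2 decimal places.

21.90

With k distinct code paths already seen, the next new one takes an expected 30/(30-k) runs.
Sum over k = 17,...,23: E = 30/13 + 30/12 + 30/11 + ... + 30/8 + 30/7 = 21.904.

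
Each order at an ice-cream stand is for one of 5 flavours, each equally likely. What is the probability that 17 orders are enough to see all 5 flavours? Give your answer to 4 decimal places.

By inclusion–exclusion over which flavours are missing,
P(all seen) = Σ_{j=0}^{5} (-1)^j C(5,j)((5-j)/5)^17
= 1.00000 - 0.11259 + 0.00169 - 0.00000 + 0.00000 - 0.00000
= 0.88910.

0.8891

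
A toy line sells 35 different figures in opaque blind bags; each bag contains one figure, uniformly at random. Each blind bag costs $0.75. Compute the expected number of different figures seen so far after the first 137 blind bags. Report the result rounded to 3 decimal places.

34.340

For each figure, P(seen in 137 blind bags) = 1 - (34/35)^137 = 0.9812.
By linearity of expectation, E[distinct seen] = 35·(1 - (34/35)^137) = 34.3403.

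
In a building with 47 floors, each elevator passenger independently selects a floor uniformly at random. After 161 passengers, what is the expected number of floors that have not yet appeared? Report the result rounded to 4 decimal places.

For each floor, P(unseen after 161) = (46/47)^161 = 0.03135.
By linearity of expectation, E[unseen] = 47·(46/47)^161 = 1.47351.

1.4735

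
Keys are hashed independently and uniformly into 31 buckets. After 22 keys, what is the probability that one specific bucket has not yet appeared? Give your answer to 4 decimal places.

On each key the fixed bucket fails to appear with probability 30/31.
P(still missing after 22) = (30/31)^22 = 0.48608.

0.4861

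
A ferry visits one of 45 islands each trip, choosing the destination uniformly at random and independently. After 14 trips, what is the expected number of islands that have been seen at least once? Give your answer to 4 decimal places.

12.1470

For each island, P(seen in 14 trips) = 1 - (44/45)^14 = 0.26993.
By linearity of expectation, E[distinct seen] = 45·(1 - (44/45)^14) = 12.14702.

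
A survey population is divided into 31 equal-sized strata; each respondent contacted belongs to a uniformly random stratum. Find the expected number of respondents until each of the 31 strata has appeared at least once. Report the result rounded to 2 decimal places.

Split into phases: going from k distinct to k+1 distinct takes on average 31/(31-k) respondents.
E[T] = 31/31 + 31/30 + 31/29 + ... + 31/2 + 31/1 = 31·H_{31}.
H_{31} = 4.027, so E[T] = 124.845.

124.84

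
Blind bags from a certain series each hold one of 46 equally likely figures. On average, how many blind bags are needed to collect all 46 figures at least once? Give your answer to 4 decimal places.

203.1676

Split into phases: going from k distinct to k+1 distinct takes on average 46/(46-k) blind bags.
E[T] = 46/46 + 46/45 + 46/44 + ... + 46/2 + 46/1 = 46·H_{46}.
H_{46} = 4.41669, so E[T] = 203.16761.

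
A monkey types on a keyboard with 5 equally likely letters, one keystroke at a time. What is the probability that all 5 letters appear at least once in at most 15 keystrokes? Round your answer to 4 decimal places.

By inclusion–exclusion over which letters are missing,
P(all seen) = Σ_{j=0}^{5} (-1)^j C(5,j)((5-j)/5)^15
= 1.00000 - 0.17592 + 0.00470 - 0.00001 + 0.00000 - 0.00000
= 0.82877.

0.8288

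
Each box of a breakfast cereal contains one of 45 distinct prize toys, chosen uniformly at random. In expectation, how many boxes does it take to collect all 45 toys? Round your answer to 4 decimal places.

197.7727

The wait to go from k to k+1 distinct toys is geometric with mean 45/(45-k).
E[T] = 45/45 + 45/44 + 45/43 + ... + 45/2 + 45/1 = 45·H_{45}.
H_{45} = 4.39495, so E[T] = 197.77267.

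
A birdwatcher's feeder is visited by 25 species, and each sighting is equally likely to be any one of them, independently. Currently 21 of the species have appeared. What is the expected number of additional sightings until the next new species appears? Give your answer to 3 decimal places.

6.250

The number of sightings until the next new species is geometric with success probability 4/25, so its mean is 25/4.
E = 25/4 = 6.2500.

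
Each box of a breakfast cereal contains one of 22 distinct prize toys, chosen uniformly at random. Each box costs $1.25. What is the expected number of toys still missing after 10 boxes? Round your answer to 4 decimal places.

For each toy, P(unseen after 10) = (21/22)^10 = 0.62801.
By linearity of expectation, E[unseen] = 22·(21/22)^10 = 13.81621.

13.8162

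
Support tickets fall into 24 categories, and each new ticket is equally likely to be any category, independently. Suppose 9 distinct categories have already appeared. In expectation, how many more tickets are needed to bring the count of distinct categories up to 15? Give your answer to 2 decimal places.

The wait to go from k to k+1 distinct categories is geometric with mean 24/(24-k).
Sum over k = 9,...,14: E = 24/15 + 24/14 + 24/13 + 24/12 + 24/11 + 24/10 = 11.742.

11.74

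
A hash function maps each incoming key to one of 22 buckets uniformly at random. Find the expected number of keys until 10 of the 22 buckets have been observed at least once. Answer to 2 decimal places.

With k distinct buckets already seen, the next new one arrives after an expected 22/(22-k) keys.
Sum over k = 0,...,9: E = 22/22 + 22/21 + 22/20 + ... + 22/14 + 22/13 = 12.927.

12.93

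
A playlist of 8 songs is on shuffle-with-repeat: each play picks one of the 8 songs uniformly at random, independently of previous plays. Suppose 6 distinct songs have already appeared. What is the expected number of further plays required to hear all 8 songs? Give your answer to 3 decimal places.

12.000

With k distinct songs already seen, the next new one takes an expected 8/(8-k) plays.
Sum over k = 6,...,7: E = 8/2 + 8/1 = 12.0000.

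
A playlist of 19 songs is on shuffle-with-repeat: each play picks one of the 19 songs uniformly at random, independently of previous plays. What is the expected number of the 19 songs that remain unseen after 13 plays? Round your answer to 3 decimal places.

9.408

For each song, P(unseen after 13) = (18/19)^13 = 0.4952.
By linearity of expectation, E[unseen] = 19·(18/19)^13 = 9.4080.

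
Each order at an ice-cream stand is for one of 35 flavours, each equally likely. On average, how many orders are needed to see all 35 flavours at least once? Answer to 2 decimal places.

After k distinct flavours have appeared, the next order gives a new one with probability (35-k)/35, so the expected wait for the (k+1)-th is 35/(35-k).
E[T] = 35/35 + 35/34 + 35/33 + ... + 35/2 + 35/1 = 35·H_{35}.
H_{35} = 4.147, so E[T] = 145.137.

145.14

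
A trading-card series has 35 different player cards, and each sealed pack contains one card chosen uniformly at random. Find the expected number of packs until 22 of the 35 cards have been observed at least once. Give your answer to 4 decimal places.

Going from k to k+1 distinct takes a geometric number of packs with mean 35/(35-k).
Sum over k = 0,...,21: E = 35/35 + 35/34 + 35/33 + ... + 35/15 + 35/14 = 33.83267.

33.8327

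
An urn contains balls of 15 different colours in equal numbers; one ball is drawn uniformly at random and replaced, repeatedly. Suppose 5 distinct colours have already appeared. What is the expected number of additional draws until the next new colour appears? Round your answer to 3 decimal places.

1.500

Each draw yields a new colour with probability (15-5)/15 = 10/15, so the wait is geometric with mean 15/10.
E = 15/10 = 1.5000.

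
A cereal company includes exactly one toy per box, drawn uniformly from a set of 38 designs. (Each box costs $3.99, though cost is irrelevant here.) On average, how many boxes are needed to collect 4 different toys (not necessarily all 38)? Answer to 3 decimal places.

Going from k to k+1 distinct takes a geometric number of boxes with mean 38/(38-k).
Sum over k = 0,...,3: E = 38/38 + 38/37 + 38/36 + 38/35 = 4.1683.

4.168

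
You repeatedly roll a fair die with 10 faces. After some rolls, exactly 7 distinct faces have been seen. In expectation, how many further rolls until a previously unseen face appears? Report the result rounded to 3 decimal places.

3.333

The number of rolls until the next new face is geometric with success probability 3/10, so its mean is 10/3.
E = 10/3 = 3.3333.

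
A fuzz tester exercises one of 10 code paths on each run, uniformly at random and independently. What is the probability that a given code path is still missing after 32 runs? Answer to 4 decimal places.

0.0343

Each run misses the fixed code path with probability (10-1)/10 = 9/10, independently.
P(still missing after 32) = (9/10)^32 = 0.03434.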